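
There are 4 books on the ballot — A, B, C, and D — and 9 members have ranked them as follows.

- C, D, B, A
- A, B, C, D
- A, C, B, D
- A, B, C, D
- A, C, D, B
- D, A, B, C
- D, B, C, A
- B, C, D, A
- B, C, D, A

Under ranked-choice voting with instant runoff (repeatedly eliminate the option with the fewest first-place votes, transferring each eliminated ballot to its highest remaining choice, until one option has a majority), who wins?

Round 1: A 4, B 2, D 2, C 1. C has the fewest and is eliminated.
Round 2: A 4, D 3, B 2. B has the fewest and is eliminated.
Round 3: D 5, A 4. D has a majority.

D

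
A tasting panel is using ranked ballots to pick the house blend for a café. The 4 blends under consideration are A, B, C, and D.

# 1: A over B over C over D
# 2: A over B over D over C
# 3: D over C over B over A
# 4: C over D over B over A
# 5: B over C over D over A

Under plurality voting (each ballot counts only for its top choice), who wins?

First-place vote totals:
  A: 2
  B: 1
  C: 1
  D: 1
A has the most first-place votes.

A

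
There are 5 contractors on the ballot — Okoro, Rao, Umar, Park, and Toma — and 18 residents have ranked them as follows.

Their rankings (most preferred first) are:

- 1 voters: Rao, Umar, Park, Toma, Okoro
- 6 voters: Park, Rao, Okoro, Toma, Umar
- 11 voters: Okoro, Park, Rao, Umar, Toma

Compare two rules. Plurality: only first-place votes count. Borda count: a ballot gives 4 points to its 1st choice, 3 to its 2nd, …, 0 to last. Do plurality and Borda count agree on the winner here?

Plurality first-place counts: Okoro 11, Rao 1, Umar 0, Park 6, Toma 0 → Okoro.
Borda totals: Okoro 56, Rao 44, Umar 14, Park 59, Toma 7 → Park.
The two rules disagree: plurality picks Okoro, Borda picks Park.

No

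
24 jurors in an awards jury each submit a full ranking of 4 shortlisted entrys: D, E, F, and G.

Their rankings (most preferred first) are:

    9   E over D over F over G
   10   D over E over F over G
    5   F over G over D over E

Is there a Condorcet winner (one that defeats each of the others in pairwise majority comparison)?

Yes

Head-to-head results (24 voters total):
D vs E: D wins 15–9.
D vs F: D wins 19–5.
D vs G: D wins 19–5.
E vs F: E wins 19–5.
E vs G: E wins 19–5.
F vs G: F wins 24–0.
D beats each rival — E (15–9), F (19–5), G (19–5) — so D is the Condorcet winner.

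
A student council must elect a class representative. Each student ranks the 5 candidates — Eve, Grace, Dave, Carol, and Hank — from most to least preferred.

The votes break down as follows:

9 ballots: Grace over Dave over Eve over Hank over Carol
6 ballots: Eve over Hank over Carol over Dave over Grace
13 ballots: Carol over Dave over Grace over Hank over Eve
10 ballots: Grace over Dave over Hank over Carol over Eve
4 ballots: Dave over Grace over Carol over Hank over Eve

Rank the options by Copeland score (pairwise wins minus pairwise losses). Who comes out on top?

Dave

Pairwise results:
  Eve vs Grace: Grace wins 36–6.
  Eve vs Dave: Dave wins 36–6.
  Eve vs Carol: Carol wins 27–15.
  Eve vs Hank: Hank wins 27–15.
  Grace vs Dave: Dave wins 23–19.
  Grace vs Carol: Grace wins 23–19.
  Grace vs Hank: Grace wins 36–6.
  Dave vs Carol: Dave wins 23–19.
  Dave vs Hank: Dave wins 36–6.
  Carol vs Hank: Hank wins 25–17.
Copeland scores (wins − losses):
  Eve: 0 − 4 = -4
  Grace: 3 − 1 = 2
  Dave: 4 − 0 = 4
  Carol: 1 − 3 = -2
  Hank: 2 − 2 = 0
Dave has the best Copeland score.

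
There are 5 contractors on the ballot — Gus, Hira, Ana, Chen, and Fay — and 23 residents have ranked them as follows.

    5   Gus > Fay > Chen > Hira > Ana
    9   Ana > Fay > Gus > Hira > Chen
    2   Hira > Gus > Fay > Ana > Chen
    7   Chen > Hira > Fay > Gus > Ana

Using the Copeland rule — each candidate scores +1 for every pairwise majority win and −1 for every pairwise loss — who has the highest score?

Pairwise results:
  Gus vs Hira: Gus wins 14–9.
  Gus vs Ana: Gus wins 14–9.
  Gus vs Chen: Gus wins 16–7.
  Gus vs Fay: Fay wins 16–7.
  Hira vs Ana: Hira wins 14–9.
  Hira vs Chen: Chen wins 12–11.
  Hira vs Fay: Fay wins 14–9.
  Ana vs Chen: Chen wins 12–11.
  Ana vs Fay: Fay wins 14–9.
  Chen vs Fay: Fay wins 16–7.
Copeland scores (wins − losses):
  Gus: 3 − 1 = 2
  Hira: 1 − 3 = -2
  Ana: 0 − 4 = -4
  Chen: 2 − 2 = 0
  Fay: 4 − 0 = 4
Fay has the best Copeland score.

Fay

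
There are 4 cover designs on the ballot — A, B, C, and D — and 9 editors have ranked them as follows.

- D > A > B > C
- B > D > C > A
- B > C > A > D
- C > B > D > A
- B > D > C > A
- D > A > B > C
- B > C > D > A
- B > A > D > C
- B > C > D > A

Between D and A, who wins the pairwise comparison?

Ballots ranking D above A: 7.
Ballots ranking A above D: 2.
D wins the head-to-head, 7–2.

D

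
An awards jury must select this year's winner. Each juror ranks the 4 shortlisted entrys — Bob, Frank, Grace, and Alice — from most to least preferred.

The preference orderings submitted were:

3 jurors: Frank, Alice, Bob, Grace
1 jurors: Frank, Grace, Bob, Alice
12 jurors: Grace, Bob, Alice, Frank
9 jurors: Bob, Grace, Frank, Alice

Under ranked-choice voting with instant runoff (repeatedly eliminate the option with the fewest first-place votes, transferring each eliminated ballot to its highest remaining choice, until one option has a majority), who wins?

Round 1: Grace 12, Bob 9, Frank 4, Alice 0. Alice has the fewest and is eliminated.
Round 2: Grace 12, Bob 9, Frank 4. Frank has the fewest and is eliminated.
Round 3: Grace 13, Bob 12. Grace has a majority.

Grace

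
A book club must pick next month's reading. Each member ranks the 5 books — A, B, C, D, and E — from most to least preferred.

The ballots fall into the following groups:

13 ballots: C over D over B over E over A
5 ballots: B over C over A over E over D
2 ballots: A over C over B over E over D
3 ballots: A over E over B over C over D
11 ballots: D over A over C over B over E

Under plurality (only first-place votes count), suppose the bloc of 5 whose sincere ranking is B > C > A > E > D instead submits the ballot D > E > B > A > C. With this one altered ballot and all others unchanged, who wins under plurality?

D

First-place totals with the altered ballot: A 5, B 0, C 13, D 16, E 0.
The switch changes the winner from C to D.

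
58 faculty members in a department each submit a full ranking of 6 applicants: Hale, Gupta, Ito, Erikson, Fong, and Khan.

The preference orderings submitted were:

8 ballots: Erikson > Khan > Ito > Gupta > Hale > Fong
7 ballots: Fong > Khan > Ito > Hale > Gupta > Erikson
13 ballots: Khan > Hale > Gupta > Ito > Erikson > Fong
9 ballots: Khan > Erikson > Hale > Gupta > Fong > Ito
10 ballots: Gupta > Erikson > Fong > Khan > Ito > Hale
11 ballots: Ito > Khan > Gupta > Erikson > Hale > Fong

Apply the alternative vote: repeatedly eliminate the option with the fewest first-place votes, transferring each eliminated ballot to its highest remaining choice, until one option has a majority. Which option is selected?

Round 1: Khan 22, Ito 11, Gupta 10, Erikson 8, Fong 7, Hale 0. Hale has the fewest and is eliminated.
Round 2: Khan 22, Ito 11, Gupta 10, Erikson 8, Fong 7. Fong has the fewest and is eliminated.
Round 3: Khan 29, Ito 11, Gupta 10, Erikson 8. Erikson has the fewest and is eliminated.
Round 4: Khan 37, Ito 11, Gupta 10. Khan has a majority.

Khan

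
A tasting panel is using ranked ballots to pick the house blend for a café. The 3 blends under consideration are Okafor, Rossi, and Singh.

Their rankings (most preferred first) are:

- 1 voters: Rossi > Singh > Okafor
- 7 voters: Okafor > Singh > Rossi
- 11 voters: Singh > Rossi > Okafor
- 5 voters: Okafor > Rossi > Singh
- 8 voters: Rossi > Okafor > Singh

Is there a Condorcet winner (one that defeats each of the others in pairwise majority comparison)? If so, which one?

No Condorcet winner

Head-to-head results (32 voters total):
Okafor vs Rossi: Rossi wins 20–12.
Okafor vs Singh: Okafor wins 20–12.
Rossi vs Singh: Singh wins 18–14.
No candidate beats all others: Okafor beats Singh beats Rossi beats Okafor, a majority cycle.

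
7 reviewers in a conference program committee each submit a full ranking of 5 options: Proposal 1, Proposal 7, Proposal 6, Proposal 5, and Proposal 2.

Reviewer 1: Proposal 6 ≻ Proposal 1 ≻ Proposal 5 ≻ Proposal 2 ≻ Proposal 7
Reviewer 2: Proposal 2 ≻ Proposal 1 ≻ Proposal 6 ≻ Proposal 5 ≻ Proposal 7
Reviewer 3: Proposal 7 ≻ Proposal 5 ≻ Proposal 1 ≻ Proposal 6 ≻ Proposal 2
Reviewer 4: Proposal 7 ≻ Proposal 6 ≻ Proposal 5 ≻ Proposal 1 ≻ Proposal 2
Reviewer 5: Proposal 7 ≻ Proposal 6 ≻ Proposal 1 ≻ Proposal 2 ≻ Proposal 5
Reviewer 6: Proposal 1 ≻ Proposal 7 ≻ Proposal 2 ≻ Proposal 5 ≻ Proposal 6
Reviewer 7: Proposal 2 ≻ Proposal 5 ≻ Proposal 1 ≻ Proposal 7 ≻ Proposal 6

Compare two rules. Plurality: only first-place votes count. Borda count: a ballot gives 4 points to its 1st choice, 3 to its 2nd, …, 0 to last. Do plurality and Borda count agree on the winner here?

Plurality first-place counts: Proposal 1 1, Proposal 7 3, Proposal 6 1, Proposal 5 0, Proposal 2 2 → Proposal 7.
Borda totals: Proposal 1 17, Proposal 7 16, Proposal 6 13, Proposal 5 12, Proposal 2 12 → Proposal 1.
The two rules disagree: plurality picks Proposal 7, Borda picks Proposal 1.

No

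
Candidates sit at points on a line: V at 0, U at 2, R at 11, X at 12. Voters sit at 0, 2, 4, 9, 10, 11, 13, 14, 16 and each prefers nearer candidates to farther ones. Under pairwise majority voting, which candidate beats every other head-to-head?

R

With single-peaked preferences on a line, the Condorcet winner is the candidate closest to the median voter.
The median voter (position 10) is closest to R at 11.
Check: R vs X — voters closer to R: 6 of 9.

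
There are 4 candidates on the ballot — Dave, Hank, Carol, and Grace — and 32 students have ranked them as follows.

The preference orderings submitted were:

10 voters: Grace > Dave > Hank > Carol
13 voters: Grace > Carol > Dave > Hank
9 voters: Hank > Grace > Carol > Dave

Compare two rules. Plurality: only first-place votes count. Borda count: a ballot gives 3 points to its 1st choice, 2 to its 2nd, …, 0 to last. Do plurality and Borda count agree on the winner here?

Plurality first-place counts: Dave 0, Hank 9, Carol 0, Grace 23 → Grace.
Borda totals: Dave 33, Hank 37, Carol 35, Grace 87 → Grace.
The two rules agree on Grace.

Yes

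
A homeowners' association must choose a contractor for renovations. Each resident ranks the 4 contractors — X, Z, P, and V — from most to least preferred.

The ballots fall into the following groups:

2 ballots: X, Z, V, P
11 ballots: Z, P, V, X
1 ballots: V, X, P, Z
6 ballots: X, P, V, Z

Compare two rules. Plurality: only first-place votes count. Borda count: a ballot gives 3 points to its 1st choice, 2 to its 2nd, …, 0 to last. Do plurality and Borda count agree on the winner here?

Plurality first-place counts: X 8, Z 11, P 0, V 1 → Z.
Borda totals: X 26, Z 37, P 35, V 22 → Z.
The two rules agree on Z.

Yes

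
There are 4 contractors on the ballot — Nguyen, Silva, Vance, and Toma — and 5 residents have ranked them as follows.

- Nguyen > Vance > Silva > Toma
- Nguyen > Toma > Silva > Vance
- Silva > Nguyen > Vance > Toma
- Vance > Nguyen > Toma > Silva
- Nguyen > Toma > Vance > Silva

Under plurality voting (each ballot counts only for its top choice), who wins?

First-place vote totals:
  Nguyen: 3
  Silva: 1
  Vance: 1
  Toma: 0
Nguyen has the most first-place votes.

Nguyen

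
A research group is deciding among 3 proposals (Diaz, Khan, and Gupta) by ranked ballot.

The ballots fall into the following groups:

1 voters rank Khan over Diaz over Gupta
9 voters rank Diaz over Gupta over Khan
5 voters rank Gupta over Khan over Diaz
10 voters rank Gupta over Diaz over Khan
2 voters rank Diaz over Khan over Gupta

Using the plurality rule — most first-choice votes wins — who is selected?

First-place vote totals:
  Diaz: 11
  Khan: 1
  Gupta: 15
Gupta has the most first-place votes.

Gupta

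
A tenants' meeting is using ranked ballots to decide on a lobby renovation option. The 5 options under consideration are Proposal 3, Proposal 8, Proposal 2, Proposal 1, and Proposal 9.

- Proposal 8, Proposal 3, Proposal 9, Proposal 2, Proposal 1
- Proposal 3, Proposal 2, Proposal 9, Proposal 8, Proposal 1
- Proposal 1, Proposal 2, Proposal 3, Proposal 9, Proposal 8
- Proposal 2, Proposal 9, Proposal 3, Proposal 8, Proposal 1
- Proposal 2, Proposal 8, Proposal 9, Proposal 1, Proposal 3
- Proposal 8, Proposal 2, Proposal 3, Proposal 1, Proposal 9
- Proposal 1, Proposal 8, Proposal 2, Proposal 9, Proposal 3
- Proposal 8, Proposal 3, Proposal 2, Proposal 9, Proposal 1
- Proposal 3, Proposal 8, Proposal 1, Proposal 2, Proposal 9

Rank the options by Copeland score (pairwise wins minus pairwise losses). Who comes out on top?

Pairwise results:
  Proposal 3 vs Proposal 8: Proposal 8 wins 5–4.
  Proposal 3 vs Proposal 2: Proposal 2 wins 5–4.
  Proposal 3 vs Proposal 1: Proposal 3 wins 6–3.
  Proposal 3 vs Proposal 9: Proposal 3 wins 6–3.
  Proposal 8 vs Proposal 2: Proposal 8 wins 5–4.
  Proposal 8 vs Proposal 1: Proposal 8 wins 7–2.
  Proposal 8 vs Proposal 9: Proposal 8 wins 6–3.
  Proposal 2 vs Proposal 1: Proposal 2 wins 6–3.
  Proposal 2 vs Proposal 9: Proposal 2 wins 8–1.
  Proposal 1 vs Proposal 9: Proposal 9 wins 5–4.
Copeland scores (wins − losses):
  Proposal 3: 2 − 2 = 0
  Proposal 8: 4 − 0 = 4
  Proposal 2: 3 − 1 = 2
  Proposal 1: 0 − 4 = -4
  Proposal 9: 1 − 3 = -2
Proposal 8 has the best Copeland score.

Proposal 8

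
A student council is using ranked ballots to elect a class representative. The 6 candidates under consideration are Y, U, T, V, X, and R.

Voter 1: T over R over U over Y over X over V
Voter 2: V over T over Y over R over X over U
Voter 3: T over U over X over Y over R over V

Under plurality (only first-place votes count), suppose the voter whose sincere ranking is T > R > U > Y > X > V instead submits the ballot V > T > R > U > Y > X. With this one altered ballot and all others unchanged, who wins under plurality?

First-place totals with the altered ballot: Y 0, U 0, T 1, V 2, X 0, R 0.
The switch changes the winner from T to V.

V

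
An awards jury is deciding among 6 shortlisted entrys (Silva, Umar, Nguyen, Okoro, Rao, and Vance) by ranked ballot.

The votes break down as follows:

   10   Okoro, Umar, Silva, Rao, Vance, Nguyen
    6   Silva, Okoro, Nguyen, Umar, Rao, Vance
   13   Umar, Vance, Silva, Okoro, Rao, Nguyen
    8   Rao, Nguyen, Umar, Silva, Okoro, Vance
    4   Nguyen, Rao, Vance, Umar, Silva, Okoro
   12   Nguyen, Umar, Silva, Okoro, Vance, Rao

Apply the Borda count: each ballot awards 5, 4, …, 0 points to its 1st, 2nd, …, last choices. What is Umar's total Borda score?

197

Borda scores:
  Silva: 10·3 + 6·5 + 13·3 + 8·2 + 4·1 + 12·3 = 155
  Umar: 10·4 + 6·2 + 13·5 + 8·3 + 4·2 + 12·4 = 197
  Nguyen: 10·0 + 6·3 + 13·0 + 8·4 + 4·5 + 12·5 = 130
  Okoro: 10·5 + 6·4 + 13·2 + 8·1 + 4·0 + 12·2 = 132
  Rao: 10·2 + 6·1 + 13·1 + 8·5 + 4·4 + 12·0 = 95
  Vance: 10·1 + 6·0 + 13·4 + 8·0 + 4·3 + 12·1 = 86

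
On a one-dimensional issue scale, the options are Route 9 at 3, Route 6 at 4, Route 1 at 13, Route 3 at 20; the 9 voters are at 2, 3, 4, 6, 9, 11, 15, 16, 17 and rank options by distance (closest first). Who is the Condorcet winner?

Route 1

With single-peaked preferences on a line, the Condorcet winner is the candidate closest to the median voter.
The median voter (position 9) is closest to Route 1 at 13.
Check: Route 1 vs Route 3 — voters closer to Route 1: 8 of 9.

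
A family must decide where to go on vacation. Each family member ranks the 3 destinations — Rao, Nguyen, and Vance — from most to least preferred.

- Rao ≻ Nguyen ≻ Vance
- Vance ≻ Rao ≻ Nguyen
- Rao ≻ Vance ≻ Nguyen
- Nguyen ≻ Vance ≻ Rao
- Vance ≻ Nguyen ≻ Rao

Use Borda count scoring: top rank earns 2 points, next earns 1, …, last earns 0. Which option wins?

Borda scores:
  Rao: 2 + 1 + 2 + 0 + 0 = 5
  Nguyen: 1 + 0 + 0 + 2 + 1 = 4
  Vance: 0 + 2 + 1 + 1 + 2 = 6
Vance has the highest total.

Vance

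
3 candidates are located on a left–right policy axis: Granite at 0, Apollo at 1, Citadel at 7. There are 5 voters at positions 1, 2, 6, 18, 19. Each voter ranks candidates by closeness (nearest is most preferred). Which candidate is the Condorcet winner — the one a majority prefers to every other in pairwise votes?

With single-peaked preferences on a line, the Condorcet winner is the candidate closest to the median voter.
The median voter (position 6) is closest to Citadel at 7.
Check: Citadel vs Apollo — voters closer to Citadel: 3 of 5.

Citadel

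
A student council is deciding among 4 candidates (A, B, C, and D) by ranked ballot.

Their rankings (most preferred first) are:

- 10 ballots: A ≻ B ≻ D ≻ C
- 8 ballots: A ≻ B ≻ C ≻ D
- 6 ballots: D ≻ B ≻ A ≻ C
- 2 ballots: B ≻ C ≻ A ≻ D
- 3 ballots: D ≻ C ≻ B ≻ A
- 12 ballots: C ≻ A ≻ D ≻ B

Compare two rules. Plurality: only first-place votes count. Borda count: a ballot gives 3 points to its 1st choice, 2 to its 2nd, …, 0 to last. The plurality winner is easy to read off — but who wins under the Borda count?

A

Plurality first-place counts: A 18, B 2, C 12, D 9 → A.
Borda totals: A 86, B 57, C 54, D 49 → A.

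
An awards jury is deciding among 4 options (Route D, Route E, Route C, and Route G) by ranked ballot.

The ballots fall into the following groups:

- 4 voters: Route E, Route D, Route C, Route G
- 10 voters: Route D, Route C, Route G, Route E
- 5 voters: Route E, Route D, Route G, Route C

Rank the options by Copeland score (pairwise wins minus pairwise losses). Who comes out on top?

Route D

Pairwise results:
  Route D vs Route E: Route D wins 10–9.
  Route D vs Route C: Route D wins 19–0.
  Route D vs Route G: Route D wins 19–0.
  Route E vs Route C: Route C wins 10–9.
  Route E vs Route G: Route G wins 10–9.
  Route C vs Route G: Route C wins 14–5.
Copeland scores (wins − losses):
  Route D: 3 − 0 = 3
  Route E: 0 − 3 = -3
  Route C: 2 − 1 = 1
  Route G: 1 − 2 = -1
Route D has the best Copeland score.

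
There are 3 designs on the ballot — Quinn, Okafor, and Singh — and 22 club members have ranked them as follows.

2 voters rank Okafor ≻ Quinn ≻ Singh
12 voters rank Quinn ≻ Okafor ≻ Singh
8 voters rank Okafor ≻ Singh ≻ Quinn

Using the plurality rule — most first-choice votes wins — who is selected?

Quinn

First-place vote totals:
  Quinn: 12
  Okafor: 10
  Singh: 0
Quinn has the most first-place votes.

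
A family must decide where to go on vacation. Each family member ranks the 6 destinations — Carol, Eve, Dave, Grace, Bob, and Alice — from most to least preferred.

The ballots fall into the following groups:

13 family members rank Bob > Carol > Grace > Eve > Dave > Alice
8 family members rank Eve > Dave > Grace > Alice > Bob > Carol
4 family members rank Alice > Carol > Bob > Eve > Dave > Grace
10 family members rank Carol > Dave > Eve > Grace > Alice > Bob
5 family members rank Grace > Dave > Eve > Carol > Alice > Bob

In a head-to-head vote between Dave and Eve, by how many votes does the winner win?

Ballots ranking Dave above Eve: 10+5 = 15.
Ballots ranking Eve above Dave: 13+8+4 = 25.
Eve wins 25–15, a margin of 10.

10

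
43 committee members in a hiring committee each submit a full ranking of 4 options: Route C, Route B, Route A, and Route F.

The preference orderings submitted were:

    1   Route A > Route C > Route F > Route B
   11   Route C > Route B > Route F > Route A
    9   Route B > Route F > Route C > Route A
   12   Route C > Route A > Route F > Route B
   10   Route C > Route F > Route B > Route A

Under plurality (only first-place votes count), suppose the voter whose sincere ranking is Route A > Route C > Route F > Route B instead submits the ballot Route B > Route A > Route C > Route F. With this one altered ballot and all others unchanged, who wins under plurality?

Route C

First-place totals with the altered ballot: Route C 33, Route B 10, Route A 0, Route F 0.
The winner is unchanged: still Route C.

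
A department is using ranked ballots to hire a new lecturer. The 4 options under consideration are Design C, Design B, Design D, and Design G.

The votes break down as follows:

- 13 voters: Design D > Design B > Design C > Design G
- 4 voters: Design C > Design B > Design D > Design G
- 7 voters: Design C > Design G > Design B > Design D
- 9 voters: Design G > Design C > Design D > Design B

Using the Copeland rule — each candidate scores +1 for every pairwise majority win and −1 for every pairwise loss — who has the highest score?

Design C

Pairwise results:
  Design C vs Design B: Design C wins 20–13.
  Design C vs Design D: Design C wins 20–13.
  Design C vs Design G: Design C wins 24–9.
  Design B vs Design D: Design D wins 22–11.
  Design B vs Design G: Design B wins 17–16.
  Design D vs Design G: Design D wins 17–16.
Copeland scores (wins − losses):
  Design C: 3 − 0 = 3
  Design B: 1 − 2 = -1
  Design D: 2 − 1 = 1
  Design G: 0 − 3 = -3
Design C has the best Copeland score.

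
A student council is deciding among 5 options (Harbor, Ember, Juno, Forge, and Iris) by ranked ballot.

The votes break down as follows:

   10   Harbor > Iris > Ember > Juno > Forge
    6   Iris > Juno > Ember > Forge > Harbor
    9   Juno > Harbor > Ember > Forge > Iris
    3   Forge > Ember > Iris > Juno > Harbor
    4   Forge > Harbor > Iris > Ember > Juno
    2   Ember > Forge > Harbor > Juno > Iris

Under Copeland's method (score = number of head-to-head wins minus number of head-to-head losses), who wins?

Harbor

Pairwise results:
  Harbor vs Ember: Harbor wins 23–11.
  Harbor vs Juno: Juno wins 18–16.
  Harbor vs Forge: Harbor wins 19–15.
  Harbor vs Iris: Harbor wins 25–9.
  Ember vs Juno: Ember wins 19–15.
  Ember vs Forge: Ember wins 27–7.
  Ember vs Iris: Iris wins 20–14.
  Juno vs Forge: Juno wins 25–9.
  Juno vs Iris: Iris wins 23–11.
  Forge vs Iris: Forge wins 18–16.
Copeland scores (wins − losses):
  Harbor: 3 − 1 = 2
  Ember: 2 − 2 = 0
  Juno: 2 − 2 = 0
  Forge: 1 − 3 = -2
  Iris: 2 − 2 = 0
Harbor has the best Copeland score.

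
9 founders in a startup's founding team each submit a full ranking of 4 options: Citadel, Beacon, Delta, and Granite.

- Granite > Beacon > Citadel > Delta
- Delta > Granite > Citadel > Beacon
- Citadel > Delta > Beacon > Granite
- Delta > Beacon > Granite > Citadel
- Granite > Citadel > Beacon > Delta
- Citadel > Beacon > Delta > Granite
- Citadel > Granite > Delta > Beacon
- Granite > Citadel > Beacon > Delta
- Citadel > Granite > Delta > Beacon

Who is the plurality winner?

First-place vote totals:
  Citadel: 4
  Beacon: 0
  Delta: 2
  Granite: 3
Citadel has the most first-place votes.

Citadel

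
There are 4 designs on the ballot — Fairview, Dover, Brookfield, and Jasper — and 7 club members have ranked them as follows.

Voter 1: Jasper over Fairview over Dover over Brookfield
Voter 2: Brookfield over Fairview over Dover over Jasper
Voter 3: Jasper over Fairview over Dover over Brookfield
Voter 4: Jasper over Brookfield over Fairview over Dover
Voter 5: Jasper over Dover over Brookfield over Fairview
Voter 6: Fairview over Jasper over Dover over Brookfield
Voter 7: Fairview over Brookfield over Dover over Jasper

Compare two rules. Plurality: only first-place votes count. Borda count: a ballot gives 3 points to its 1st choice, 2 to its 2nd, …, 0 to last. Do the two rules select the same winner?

Yes

Plurality first-place counts: Fairview 2, Dover 0, Brookfield 1, Jasper 4 → Jasper.
Borda totals: Fairview 13, Dover 7, Brookfield 8, Jasper 14 → Jasper.
The two rules agree on Jasper.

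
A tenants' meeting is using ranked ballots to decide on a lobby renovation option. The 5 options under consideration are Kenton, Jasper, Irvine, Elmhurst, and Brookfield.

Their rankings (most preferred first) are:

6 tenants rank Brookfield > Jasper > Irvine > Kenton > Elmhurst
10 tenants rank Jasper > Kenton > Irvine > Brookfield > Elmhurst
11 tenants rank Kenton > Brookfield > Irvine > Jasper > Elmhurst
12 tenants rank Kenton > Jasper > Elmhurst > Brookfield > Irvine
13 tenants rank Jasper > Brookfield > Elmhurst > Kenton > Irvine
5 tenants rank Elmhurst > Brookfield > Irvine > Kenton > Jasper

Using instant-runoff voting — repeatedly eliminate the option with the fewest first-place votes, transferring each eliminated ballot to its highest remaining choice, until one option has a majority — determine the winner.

Round 1: Kenton 23, Jasper 23, Brookfield 6, Elmhurst 5, Irvine 0. Irvine has the fewest and is eliminated.
Round 2: Kenton 23, Jasper 23, Brookfield 6, Elmhurst 5. Elmhurst has the fewest and is eliminated.
Round 3: Kenton 23, Jasper 23, Brookfield 11. Brookfield has the fewest and is eliminated.
Round 4: Jasper 29, Kenton 28. Jasper has a majority.

Jasper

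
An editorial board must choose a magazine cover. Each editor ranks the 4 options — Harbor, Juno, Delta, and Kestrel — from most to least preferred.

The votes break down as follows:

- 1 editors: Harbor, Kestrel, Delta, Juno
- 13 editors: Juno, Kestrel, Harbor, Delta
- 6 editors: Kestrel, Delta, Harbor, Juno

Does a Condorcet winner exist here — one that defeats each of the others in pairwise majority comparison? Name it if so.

Head-to-head results (20 voters total):
Harbor vs Juno: Juno wins 13–7.
Harbor vs Delta: Harbor wins 14–6.
Harbor vs Kestrel: Kestrel wins 19–1.
Juno vs Delta: Juno wins 13–7.
Juno vs Kestrel: Juno wins 13–7.
Delta vs Kestrel: Kestrel wins 20–0.
Juno beats each rival — Harbor (13–7), Delta (13–7), Kestrel (13–7) — so Juno is the Condorcet winner.

Juno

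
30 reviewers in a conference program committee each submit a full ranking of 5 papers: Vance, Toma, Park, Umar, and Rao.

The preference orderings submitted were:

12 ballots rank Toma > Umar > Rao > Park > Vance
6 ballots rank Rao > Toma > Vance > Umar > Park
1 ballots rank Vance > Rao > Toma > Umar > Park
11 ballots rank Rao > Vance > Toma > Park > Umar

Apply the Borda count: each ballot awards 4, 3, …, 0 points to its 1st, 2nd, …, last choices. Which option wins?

Borda scores:
  Vance: 12·0 + 6·2 + 4 + 11·3 = 49
  Toma: 12·4 + 6·3 + 2 + 11·2 = 90
  Park: 12·1 + 6·0 + 0 + 11·1 = 23
  Umar: 12·3 + 6·1 + 1 + 11·0 = 43
  Rao: 12·2 + 6·4 + 3 + 11·4 = 95
Rao has the highest total.

Rao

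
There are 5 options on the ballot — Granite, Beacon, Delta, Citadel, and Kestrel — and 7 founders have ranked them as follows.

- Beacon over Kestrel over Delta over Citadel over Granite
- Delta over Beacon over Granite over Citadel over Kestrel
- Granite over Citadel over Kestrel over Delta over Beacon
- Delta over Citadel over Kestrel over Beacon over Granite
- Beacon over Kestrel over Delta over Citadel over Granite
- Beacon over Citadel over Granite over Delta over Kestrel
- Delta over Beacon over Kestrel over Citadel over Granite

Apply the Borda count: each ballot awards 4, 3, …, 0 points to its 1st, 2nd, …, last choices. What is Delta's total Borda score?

18

Borda scores:
  Granite: 0 + 2 + 4 + 0 + 0 + 2 + 0 = 8
  Beacon: 4 + 3 + 0 + 1 + 4 + 4 + 3 = 19
  Delta: 2 + 4 + 1 + 4 + 2 + 1 + 4 = 18
  Citadel: 1 + 1 + 3 + 3 + 1 + 3 + 1 = 13
  Kestrel: 3 + 0 + 2 + 2 + 3 + 0 + 2 = 12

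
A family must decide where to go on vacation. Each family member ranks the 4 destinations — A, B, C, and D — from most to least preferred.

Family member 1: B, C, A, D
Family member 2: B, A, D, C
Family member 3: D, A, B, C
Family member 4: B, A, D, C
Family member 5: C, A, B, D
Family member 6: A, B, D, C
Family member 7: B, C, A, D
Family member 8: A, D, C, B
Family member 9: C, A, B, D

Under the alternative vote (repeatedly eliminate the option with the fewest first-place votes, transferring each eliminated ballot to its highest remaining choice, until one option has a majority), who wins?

Round 1: B 4, A 2, C 2, D 1. D has the fewest and is eliminated.
Round 2: B 4, A 3, C 2. C has the fewest and is eliminated.
Round 3: A 5, B 4. A has a majority.

A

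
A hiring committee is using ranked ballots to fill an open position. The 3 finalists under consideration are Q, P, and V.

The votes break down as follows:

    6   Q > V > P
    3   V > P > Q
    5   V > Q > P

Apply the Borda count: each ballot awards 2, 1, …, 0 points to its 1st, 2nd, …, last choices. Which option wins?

V

Borda scores:
  Q: 6·2 + 3·0 + 5·1 = 17
  P: 6·0 + 3·1 + 5·0 = 3
  V: 6·1 + 3·2 + 5·2 = 22
V has the highest total.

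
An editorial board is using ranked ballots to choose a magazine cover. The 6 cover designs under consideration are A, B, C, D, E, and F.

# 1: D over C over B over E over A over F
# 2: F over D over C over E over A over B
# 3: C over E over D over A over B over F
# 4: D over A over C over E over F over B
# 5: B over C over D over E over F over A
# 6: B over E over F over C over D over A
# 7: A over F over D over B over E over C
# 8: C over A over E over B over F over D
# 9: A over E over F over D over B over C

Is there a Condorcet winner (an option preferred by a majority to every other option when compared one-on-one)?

No

Head-to-head results (9 voters total):
A vs B: A wins 6–3.
A vs C: C wins 6–3.
A vs D: D wins 6–3.
A vs E: E wins 5–4.
A vs F: A wins 6–3.
B vs C: C wins 5–4.
B vs D: D wins 6–3.
B vs E: E wins 5–4.
B vs F: B wins 5–4.
C vs D: D wins 5–4.
C vs E: C wins 6–3.
C vs F: C wins 5–4.
D vs E: D wins 5–4.
D vs F: F wins 5–4.
E vs F: E wins 7–2.
No candidate beats all others: A beats F beats D beats A, a majority cycle.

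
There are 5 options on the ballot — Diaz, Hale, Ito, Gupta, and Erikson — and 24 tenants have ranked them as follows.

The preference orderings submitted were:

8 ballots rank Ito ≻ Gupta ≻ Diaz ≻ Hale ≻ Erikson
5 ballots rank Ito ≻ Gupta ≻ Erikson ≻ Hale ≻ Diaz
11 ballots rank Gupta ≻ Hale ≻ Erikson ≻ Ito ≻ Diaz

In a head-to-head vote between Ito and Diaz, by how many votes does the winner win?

Ballots ranking Ito above Diaz: 8+5+11 = 24.
Ballots ranking Diaz above Ito: 0.
Ito wins 24–0, a margin of 24.

24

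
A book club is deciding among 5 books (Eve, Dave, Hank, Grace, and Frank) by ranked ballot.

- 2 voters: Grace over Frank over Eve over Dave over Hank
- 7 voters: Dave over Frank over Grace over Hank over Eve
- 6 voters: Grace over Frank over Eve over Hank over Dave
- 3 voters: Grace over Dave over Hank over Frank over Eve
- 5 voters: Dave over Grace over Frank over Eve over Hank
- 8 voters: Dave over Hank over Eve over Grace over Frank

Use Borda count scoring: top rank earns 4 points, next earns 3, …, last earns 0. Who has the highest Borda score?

Dave

Borda scores:
  Eve: 2·2 + 7·0 + 6·2 + 3·0 + 5·1 + 8·2 = 37
  Dave: 2·1 + 7·4 + 6·0 + 3·3 + 5·4 + 8·4 = 91
  Hank: 2·0 + 7·1 + 6·1 + 3·2 + 5·0 + 8·3 = 43
  Grace: 2·4 + 7·2 + 6·4 + 3·4 + 5·3 + 8·1 = 81
  Frank: 2·3 + 7·3 + 6·3 + 3·1 + 5·2 + 8·0 = 58
Dave has the highest total.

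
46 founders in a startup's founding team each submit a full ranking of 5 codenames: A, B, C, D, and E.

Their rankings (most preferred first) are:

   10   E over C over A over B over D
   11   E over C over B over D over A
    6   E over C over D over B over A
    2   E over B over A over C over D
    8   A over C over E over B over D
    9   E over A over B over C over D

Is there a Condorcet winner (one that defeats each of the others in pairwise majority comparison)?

Head-to-head results (46 voters total):
A vs B: A wins 27–19.
A vs C: C wins 27–19.
A vs D: A wins 29–17.
A vs E: E wins 38–8.
B vs C: C wins 35–11.
B vs D: B wins 40–6.
B vs E: E wins 46–0.
C vs D: C wins 46–0.
C vs E: E wins 38–8.
D vs E: E wins 46–0.
E beats each rival — A (38–8), B (46–0), C (38–8), D (46–0) — so E is the Condorcet winner.

Yes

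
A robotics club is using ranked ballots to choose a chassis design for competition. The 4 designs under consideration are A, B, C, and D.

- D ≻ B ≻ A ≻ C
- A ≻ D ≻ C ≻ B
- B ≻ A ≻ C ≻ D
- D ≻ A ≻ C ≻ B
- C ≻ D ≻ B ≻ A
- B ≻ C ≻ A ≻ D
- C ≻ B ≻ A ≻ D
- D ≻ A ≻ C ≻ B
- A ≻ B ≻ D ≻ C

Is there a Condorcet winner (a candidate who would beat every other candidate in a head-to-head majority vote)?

No

Head-to-head results (9 voters total):
A vs B: B wins 5–4.
A vs C: A wins 6–3.
A vs D: A wins 5–4.
B vs C: C wins 5–4.
B vs D: D wins 5–4.
C vs D: D wins 5–4.
No candidate beats all others: A beats C beats B beats A, a majority cycle.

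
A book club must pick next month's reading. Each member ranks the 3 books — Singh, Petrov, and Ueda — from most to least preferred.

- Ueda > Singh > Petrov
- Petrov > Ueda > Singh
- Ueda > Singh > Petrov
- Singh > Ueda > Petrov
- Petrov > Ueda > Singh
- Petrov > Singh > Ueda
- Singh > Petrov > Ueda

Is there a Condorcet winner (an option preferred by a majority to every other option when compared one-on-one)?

Head-to-head results (7 voters total):
Singh vs Petrov: Singh wins 4–3.
Singh vs Ueda: Ueda wins 4–3.
Petrov vs Ueda: Petrov wins 4–3.
No candidate beats all others: Singh beats Petrov beats Ueda beats Singh, a majority cycle.

No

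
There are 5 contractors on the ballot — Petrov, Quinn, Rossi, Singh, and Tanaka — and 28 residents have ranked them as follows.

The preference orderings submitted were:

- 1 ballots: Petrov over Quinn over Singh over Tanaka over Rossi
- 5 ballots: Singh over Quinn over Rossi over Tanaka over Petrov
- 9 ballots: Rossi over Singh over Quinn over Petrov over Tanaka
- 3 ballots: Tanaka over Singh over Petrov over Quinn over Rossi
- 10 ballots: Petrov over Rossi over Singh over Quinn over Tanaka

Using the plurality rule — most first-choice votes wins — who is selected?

First-place vote totals:
  Petrov: 11
  Quinn: 0
  Rossi: 9
  Singh: 5
  Tanaka: 3
Petrov has the most first-place votes.

Petrov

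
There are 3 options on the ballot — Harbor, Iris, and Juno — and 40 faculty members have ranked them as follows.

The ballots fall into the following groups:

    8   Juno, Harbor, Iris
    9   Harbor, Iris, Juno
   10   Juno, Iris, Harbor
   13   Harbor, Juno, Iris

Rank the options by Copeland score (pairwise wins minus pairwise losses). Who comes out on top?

Harbor

Pairwise results:
  Harbor vs Iris: Harbor wins 30–10.
  Harbor vs Juno: Harbor wins 22–18.
  Iris vs Juno: Juno wins 31–9.
Copeland scores (wins − losses):
  Harbor: 2 − 0 = 2
  Iris: 0 − 2 = -2
  Juno: 1 − 1 = 0
Harbor has the best Copeland score.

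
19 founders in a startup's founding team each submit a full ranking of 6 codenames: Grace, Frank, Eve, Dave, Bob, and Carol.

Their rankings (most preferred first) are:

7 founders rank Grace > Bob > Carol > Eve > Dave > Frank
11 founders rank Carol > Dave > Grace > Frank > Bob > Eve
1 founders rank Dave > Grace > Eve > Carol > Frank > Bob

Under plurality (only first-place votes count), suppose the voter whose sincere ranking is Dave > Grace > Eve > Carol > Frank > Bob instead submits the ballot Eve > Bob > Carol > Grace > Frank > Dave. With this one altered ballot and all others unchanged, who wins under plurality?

Carol

First-place totals with the altered ballot: Grace 7, Frank 0, Eve 1, Dave 0, Bob 0, Carol 11.
The winner is unchanged: still Carol.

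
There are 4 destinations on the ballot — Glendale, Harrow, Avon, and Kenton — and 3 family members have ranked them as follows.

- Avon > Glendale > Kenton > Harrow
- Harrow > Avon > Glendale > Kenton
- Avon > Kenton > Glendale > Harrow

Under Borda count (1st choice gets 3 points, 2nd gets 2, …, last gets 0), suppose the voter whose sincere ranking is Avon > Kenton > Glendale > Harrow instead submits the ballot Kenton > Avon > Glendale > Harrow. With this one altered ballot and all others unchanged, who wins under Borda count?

Avon

Borda totals with the altered ballot: Glendale 4, Harrow 3, Avon 7, Kenton 4.
The winner is unchanged: still Avon.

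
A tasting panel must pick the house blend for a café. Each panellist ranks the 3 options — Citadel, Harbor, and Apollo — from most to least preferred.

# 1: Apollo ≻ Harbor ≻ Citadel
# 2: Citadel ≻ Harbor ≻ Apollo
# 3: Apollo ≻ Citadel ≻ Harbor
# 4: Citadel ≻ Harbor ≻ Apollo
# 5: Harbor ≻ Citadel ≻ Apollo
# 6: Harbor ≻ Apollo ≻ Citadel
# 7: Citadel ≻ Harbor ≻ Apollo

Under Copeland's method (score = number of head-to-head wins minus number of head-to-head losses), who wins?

Pairwise results:
  Citadel vs Harbor: Citadel wins 4–3.
  Citadel vs Apollo: Citadel wins 4–3.
  Harbor vs Apollo: Harbor wins 5–2.
Copeland scores (wins − losses):
  Citadel: 2 − 0 = 2
  Harbor: 1 − 1 = 0
  Apollo: 0 − 2 = -2
Citadel has the best Copeland score.

Citadel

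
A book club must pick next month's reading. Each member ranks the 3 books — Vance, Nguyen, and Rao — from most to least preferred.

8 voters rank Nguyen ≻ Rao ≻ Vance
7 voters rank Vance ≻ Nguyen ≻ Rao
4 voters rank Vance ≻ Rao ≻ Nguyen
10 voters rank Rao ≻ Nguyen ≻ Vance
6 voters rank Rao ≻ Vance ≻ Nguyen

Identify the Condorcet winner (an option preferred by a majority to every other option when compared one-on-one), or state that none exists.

Head-to-head results (35 voters total):
Vance vs Nguyen: Nguyen wins 18–17.
Vance vs Rao: Rao wins 24–11.
Nguyen vs Rao: Rao wins 20–15.
Rao beats each rival — Vance (24–11), Nguyen (20–15) — so Rao is the Condorcet winner.

Rao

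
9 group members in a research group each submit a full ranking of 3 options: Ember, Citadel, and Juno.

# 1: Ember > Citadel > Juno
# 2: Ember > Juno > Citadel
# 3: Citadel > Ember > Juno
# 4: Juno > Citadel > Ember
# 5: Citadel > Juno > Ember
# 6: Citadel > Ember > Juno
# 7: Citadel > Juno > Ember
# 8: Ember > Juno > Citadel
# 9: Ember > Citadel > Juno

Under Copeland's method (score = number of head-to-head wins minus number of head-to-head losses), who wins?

Citadel

Pairwise results:
  Ember vs Citadel: Citadel wins 5–4.
  Ember vs Juno: Ember wins 6–3.
  Citadel vs Juno: Citadel wins 6–3.
Copeland scores (wins − losses):
  Ember: 1 − 1 = 0
  Citadel: 2 − 0 = 2
  Juno: 0 − 2 = -2
Citadel has the best Copeland score.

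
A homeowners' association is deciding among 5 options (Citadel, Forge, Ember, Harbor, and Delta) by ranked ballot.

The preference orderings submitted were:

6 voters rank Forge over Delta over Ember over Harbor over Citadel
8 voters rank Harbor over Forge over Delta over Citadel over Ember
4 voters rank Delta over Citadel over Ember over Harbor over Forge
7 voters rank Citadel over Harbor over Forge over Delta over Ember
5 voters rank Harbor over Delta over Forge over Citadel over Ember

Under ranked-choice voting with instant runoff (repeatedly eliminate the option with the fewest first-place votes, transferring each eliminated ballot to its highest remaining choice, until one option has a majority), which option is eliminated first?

Ember

Round 1: Harbor 13, Citadel 7, Forge 6, Delta 4, Ember 0. Ember has the fewest and is eliminated.
Round 2: Harbor 13, Citadel 7, Forge 6, Delta 4. Delta has the fewest and is eliminated.
Round 3: Harbor 13, Citadel 11, Forge 6. Forge has the fewest and is eliminated.
Round 4: Harbor 19, Citadel 11. Harbor has a majority.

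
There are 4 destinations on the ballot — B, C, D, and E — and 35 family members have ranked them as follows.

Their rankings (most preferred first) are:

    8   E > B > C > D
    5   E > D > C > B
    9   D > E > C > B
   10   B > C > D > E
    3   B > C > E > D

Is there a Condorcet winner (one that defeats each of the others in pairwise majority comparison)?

Head-to-head results (35 voters total):
B vs C: B wins 21–14.
B vs D: B wins 21–14.
B vs E: E wins 22–13.
C vs D: C wins 21–14.
C vs E: E wins 22–13.
D vs E: D wins 19–16.
No candidate beats all others: B beats D beats E beats B, a majority cycle.

No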